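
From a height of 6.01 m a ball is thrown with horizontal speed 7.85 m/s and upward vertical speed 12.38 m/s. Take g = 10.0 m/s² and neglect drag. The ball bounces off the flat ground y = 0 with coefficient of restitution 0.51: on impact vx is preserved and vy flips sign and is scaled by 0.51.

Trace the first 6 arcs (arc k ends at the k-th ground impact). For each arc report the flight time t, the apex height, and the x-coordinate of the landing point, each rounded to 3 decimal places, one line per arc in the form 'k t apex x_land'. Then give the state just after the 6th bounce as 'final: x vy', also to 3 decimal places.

1 2.892 13.673 22.700
2 1.687 3.556 35.941
3 0.860 0.925 42.694
4 0.439 0.241 46.138
5 0.224 0.063 47.894
6 0.114 0.016 48.790
final: 48.790 0.291

Arc 1: start y=6.010, vy=12.380 → t=2.892, apex=13.673, x_land=22.700, impact vy=-16.537
  bounce: vy ← 0.51·16.537 = 8.434
Arc 2: start y=0.000, vy=8.434 → t=1.687, apex=3.556, x_land=35.941, impact vy=-8.434
  bounce: vy ← 0.51·8.434 = 4.301
Arc 3: start y=0.000, vy=4.301 → t=0.860, apex=0.925, x_land=42.694, impact vy=-4.301
  bounce: vy ← 0.51·4.301 = 2.194
Arc 4: start y=0.000, vy=2.194 → t=0.439, apex=0.241, x_land=46.138, impact vy=-2.194
  bounce: vy ← 0.51·2.194 = 1.119
Arc 5: start y=0.000, vy=1.119 → t=0.224, apex=0.063, x_land=47.894, impact vy=-1.119
  bounce: vy ← 0.51·1.119 = 0.571
Arc 6: start y=0.000, vy=0.571 → t=0.114, apex=0.016, x_land=48.790, impact vy=-0.571
  bounce: vy ← 0.51·0.571 = 0.291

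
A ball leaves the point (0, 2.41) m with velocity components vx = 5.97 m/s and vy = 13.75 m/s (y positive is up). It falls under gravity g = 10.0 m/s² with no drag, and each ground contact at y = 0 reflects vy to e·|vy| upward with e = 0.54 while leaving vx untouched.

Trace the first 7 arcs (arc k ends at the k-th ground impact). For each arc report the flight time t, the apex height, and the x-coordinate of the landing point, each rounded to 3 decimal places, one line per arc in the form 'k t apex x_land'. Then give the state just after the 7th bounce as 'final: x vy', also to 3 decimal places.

Arc 1: start y=2.410, vy=13.750 → t=2.915, apex=11.863, x_land=17.405, impact vy=-15.403
  bounce: vy ← 0.54·15.403 = 8.318
Arc 2: start y=0.000, vy=8.318 → t=1.664, apex=3.459, x_land=27.336, impact vy=-8.318
  bounce: vy ← 0.54·8.318 = 4.492
Arc 3: start y=0.000, vy=4.492 → t=0.898, apex=1.009, x_land=32.699, impact vy=-4.492
  bounce: vy ← 0.54·4.492 = 2.425
Arc 4: start y=0.000, vy=2.425 → t=0.485, apex=0.294, x_land=35.595, impact vy=-2.425
  bounce: vy ← 0.54·2.425 = 1.310
Arc 5: start y=0.000, vy=1.310 → t=0.262, apex=0.086, x_land=37.159, impact vy=-1.310
  bounce: vy ← 0.54·1.310 = 0.707
Arc 6: start y=0.000, vy=0.707 → t=0.141, apex=0.025, x_land=38.003, impact vy=-0.707
  bounce: vy ← 0.54·0.707 = 0.382
Arc 7: start y=0.000, vy=0.382 → t=0.076, apex=0.007, x_land=38.459, impact vy=-0.382
  bounce: vy ← 0.54·0.382 = 0.206

1 2.915 11.863 17.405
2 1.664 3.459 27.336
3 0.898 1.009 32.699
4 0.485 0.294 35.595
5 0.262 0.086 37.159
6 0.141 0.025 38.003
7 0.076 0.007 38.459
final: 38.459 0.206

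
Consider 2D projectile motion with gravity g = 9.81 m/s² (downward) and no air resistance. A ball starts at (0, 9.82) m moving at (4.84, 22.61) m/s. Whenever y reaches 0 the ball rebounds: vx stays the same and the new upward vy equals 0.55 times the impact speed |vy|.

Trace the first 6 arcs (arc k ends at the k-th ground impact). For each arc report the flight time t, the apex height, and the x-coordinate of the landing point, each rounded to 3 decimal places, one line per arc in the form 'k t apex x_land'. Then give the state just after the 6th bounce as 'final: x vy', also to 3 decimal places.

Arc 1: start y=9.820, vy=22.610 → t=5.009, apex=35.876, x_land=24.245, impact vy=-26.531
  bounce: vy ← 0.55·26.531 = 14.592
Arc 2: start y=0.000, vy=14.592 → t=2.975, apex=10.852, x_land=38.643, impact vy=-14.592
  bounce: vy ← 0.55·14.592 = 8.026
Arc 3: start y=0.000, vy=8.026 → t=1.636, apex=3.283, x_land=46.563, impact vy=-8.026
  bounce: vy ← 0.55·8.026 = 4.414
Arc 4: start y=0.000, vy=4.414 → t=0.900, apex=0.993, x_land=50.918, impact vy=-4.414
  bounce: vy ← 0.55·4.414 = 2.428
Arc 5: start y=0.000, vy=2.428 → t=0.495, apex=0.300, x_land=53.314, impact vy=-2.428
  bounce: vy ← 0.55·2.428 = 1.335
Arc 6: start y=0.000, vy=1.335 → t=0.272, apex=0.091, x_land=54.631, impact vy=-1.335
  bounce: vy ← 0.55·1.335 = 0.734

1 5.009 35.876 24.245
2 2.975 10.852 38.643
3 1.636 3.283 46.563
4 0.900 0.993 50.918
5 0.495 0.300 53.314
6 0.272 0.091 54.631
final: 54.631 0.734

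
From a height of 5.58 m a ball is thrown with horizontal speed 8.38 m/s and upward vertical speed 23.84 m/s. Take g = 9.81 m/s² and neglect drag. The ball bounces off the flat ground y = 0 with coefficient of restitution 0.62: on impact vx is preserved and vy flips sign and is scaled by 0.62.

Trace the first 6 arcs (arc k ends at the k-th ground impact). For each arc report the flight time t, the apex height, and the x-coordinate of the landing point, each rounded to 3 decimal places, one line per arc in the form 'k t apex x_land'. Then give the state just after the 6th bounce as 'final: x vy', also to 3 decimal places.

1 5.084 34.548 42.605
2 3.291 13.280 70.182
3 2.040 5.105 87.280
4 1.265 1.962 97.881
5 0.784 0.754 104.454
6 0.486 0.290 108.529
final: 108.529 1.479

Arc 1: start y=5.580, vy=23.840 → t=5.084, apex=34.548, x_land=42.605, impact vy=-26.035
  bounce: vy ← 0.62·26.035 = 16.142
Arc 2: start y=0.000, vy=16.142 → t=3.291, apex=13.280, x_land=70.182, impact vy=-16.142
  bounce: vy ← 0.62·16.142 = 10.008
Arc 3: start y=0.000, vy=10.008 → t=2.040, apex=5.105, x_land=87.280, impact vy=-10.008
  bounce: vy ← 0.62·10.008 = 6.205
Arc 4: start y=0.000, vy=6.205 → t=1.265, apex=1.962, x_land=97.881, impact vy=-6.205
  bounce: vy ← 0.62·6.205 = 3.847
Arc 5: start y=0.000, vy=3.847 → t=0.784, apex=0.754, x_land=104.454, impact vy=-3.847
  bounce: vy ← 0.62·3.847 = 2.385
Arc 6: start y=0.000, vy=2.385 → t=0.486, apex=0.290, x_land=108.529, impact vy=-2.385
  bounce: vy ← 0.62·2.385 = 1.479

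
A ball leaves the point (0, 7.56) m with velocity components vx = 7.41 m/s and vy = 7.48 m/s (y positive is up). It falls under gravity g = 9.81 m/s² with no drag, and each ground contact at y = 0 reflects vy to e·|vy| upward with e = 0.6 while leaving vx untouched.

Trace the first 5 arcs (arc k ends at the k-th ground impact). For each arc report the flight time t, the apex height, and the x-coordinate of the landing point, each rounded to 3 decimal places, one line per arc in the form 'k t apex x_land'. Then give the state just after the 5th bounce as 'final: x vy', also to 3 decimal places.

Arc 1: start y=7.560, vy=7.480 → t=2.219, apex=10.412, x_land=16.446, impact vy=-14.293
  bounce: vy ← 0.6·14.293 = 8.576
Arc 2: start y=0.000, vy=8.576 → t=1.748, apex=3.748, x_land=29.401, impact vy=-8.576
  bounce: vy ← 0.6·8.576 = 5.145
Arc 3: start y=0.000, vy=5.145 → t=1.049, apex=1.349, x_land=37.174, impact vy=-5.145
  bounce: vy ← 0.6·5.145 = 3.087
Arc 4: start y=0.000, vy=3.087 → t=0.629, apex=0.486, x_land=41.838, impact vy=-3.087
  bounce: vy ← 0.6·3.087 = 1.852
Arc 5: start y=0.000, vy=1.852 → t=0.378, apex=0.175, x_land=44.636, impact vy=-1.852
  bounce: vy ← 0.6·1.852 = 1.111

1 2.219 10.412 16.446
2 1.748 3.748 29.401
3 1.049 1.349 37.174
4 0.629 0.486 41.838
5 0.378 0.175 44.636
final: 44.636 1.111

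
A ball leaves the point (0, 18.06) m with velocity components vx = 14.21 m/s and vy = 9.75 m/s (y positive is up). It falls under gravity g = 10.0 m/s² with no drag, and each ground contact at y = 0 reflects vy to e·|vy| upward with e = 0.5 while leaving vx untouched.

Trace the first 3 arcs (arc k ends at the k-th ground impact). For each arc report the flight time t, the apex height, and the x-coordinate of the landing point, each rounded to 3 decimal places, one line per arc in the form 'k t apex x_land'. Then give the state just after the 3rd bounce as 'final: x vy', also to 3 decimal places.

Arc 1: start y=18.060, vy=9.750 → t=3.111, apex=22.813, x_land=44.208, impact vy=-21.360
  bounce: vy ← 0.5·21.360 = 10.680
Arc 2: start y=0.000, vy=10.680 → t=2.136, apex=5.703, x_land=74.561, impact vy=-10.680
  bounce: vy ← 0.5·10.680 = 5.340
Arc 3: start y=0.000, vy=5.340 → t=1.068, apex=1.426, x_land=89.737, impact vy=-5.340
  bounce: vy ← 0.5·5.340 = 2.670

1 3.111 22.813 44.208
2 2.136 5.703 74.561
3 1.068 1.426 89.737
final: 89.737 2.670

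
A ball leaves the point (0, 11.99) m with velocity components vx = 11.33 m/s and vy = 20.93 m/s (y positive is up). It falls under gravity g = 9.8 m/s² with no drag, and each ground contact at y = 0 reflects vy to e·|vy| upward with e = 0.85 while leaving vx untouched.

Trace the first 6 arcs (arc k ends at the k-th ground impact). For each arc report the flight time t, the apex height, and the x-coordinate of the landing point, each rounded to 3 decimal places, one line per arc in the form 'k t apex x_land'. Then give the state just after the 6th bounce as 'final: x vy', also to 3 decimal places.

1 4.783 34.340 54.192
2 4.500 24.811 105.181
3 3.825 17.926 148.523
4 3.252 12.951 185.363
5 2.764 9.357 216.677
6 2.349 6.761 243.294
final: 243.294 9.785

Arc 1: start y=11.990, vy=20.930 → t=4.783, apex=34.340, x_land=54.192, impact vy=-25.944
  bounce: vy ← 0.85·25.944 = 22.052
Arc 2: start y=0.000, vy=22.052 → t=4.500, apex=24.811, x_land=105.181, impact vy=-22.052
  bounce: vy ← 0.85·22.052 = 18.744
Arc 3: start y=0.000, vy=18.744 → t=3.825, apex=17.926, x_land=148.523, impact vy=-18.744
  bounce: vy ← 0.85·18.744 = 15.933
Arc 4: start y=0.000, vy=15.933 → t=3.252, apex=12.951, x_land=185.363, impact vy=-15.933
  bounce: vy ← 0.85·15.933 = 13.543
Arc 5: start y=0.000, vy=13.543 → t=2.764, apex=9.357, x_land=216.677, impact vy=-13.543
  bounce: vy ← 0.85·13.543 = 11.511
Arc 6: start y=0.000, vy=11.511 → t=2.349, apex=6.761, x_land=243.294, impact vy=-11.511
  bounce: vy ← 0.85·11.511 = 9.785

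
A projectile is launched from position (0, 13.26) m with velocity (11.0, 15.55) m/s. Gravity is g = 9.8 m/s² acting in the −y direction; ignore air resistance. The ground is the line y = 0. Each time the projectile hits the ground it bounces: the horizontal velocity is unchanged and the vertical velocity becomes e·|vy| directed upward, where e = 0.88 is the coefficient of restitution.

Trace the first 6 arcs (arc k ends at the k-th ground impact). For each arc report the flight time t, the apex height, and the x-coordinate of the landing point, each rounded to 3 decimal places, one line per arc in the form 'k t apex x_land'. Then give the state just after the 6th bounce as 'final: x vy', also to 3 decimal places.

1 3.872 25.597 42.595
2 4.023 19.822 86.844
3 3.540 15.350 125.783
4 3.115 11.887 160.049
5 2.741 9.206 190.203
6 2.412 7.129 216.739
final: 216.739 10.402

Arc 1: start y=13.260, vy=15.550 → t=3.872, apex=25.597, x_land=42.595, impact vy=-22.399
  bounce: vy ← 0.88·22.399 = 19.711
Arc 2: start y=0.000, vy=19.711 → t=4.023, apex=19.822, x_land=86.844, impact vy=-19.711
  bounce: vy ← 0.88·19.711 = 17.345
Arc 3: start y=0.000, vy=17.345 → t=3.540, apex=15.350, x_land=125.783, impact vy=-17.345
  bounce: vy ← 0.88·17.345 = 15.264
Arc 4: start y=0.000, vy=15.264 → t=3.115, apex=11.887, x_land=160.049, impact vy=-15.264
  bounce: vy ← 0.88·15.264 = 13.432
Arc 5: start y=0.000, vy=13.432 → t=2.741, apex=9.206, x_land=190.203, impact vy=-13.432
  bounce: vy ← 0.88·13.432 = 11.820
Arc 6: start y=0.000, vy=11.820 → t=2.412, apex=7.129, x_land=216.739, impact vy=-11.820
  bounce: vy ← 0.88·11.820 = 10.402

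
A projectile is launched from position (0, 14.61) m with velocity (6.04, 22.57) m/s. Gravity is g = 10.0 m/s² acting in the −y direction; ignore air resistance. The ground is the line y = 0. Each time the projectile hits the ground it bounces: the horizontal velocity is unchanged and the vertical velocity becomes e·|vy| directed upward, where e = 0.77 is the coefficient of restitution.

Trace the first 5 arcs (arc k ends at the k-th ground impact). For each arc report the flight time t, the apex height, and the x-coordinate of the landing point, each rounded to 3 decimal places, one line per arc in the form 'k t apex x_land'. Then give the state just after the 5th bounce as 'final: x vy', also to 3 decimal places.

1 5.088 40.080 30.733
2 4.360 23.764 57.068
3 3.357 14.089 77.347
4 2.585 8.354 92.961
5 1.991 4.953 104.984
final: 104.984 7.664

Arc 1: start y=14.610, vy=22.570 → t=5.088, apex=40.080, x_land=30.733, impact vy=-28.313
  bounce: vy ← 0.77·28.313 = 21.801
Arc 2: start y=0.000, vy=21.801 → t=4.360, apex=23.764, x_land=57.068, impact vy=-21.801
  bounce: vy ← 0.77·21.801 = 16.787
Arc 3: start y=0.000, vy=16.787 → t=3.357, apex=14.089, x_land=77.347, impact vy=-16.787
  bounce: vy ← 0.77·16.787 = 12.926
Arc 4: start y=0.000, vy=12.926 → t=2.585, apex=8.354, x_land=92.961, impact vy=-12.926
  bounce: vy ← 0.77·12.926 = 9.953
Arc 5: start y=0.000, vy=9.953 → t=1.991, apex=4.953, x_land=104.984, impact vy=-9.953
  bounce: vy ← 0.77·9.953 = 7.664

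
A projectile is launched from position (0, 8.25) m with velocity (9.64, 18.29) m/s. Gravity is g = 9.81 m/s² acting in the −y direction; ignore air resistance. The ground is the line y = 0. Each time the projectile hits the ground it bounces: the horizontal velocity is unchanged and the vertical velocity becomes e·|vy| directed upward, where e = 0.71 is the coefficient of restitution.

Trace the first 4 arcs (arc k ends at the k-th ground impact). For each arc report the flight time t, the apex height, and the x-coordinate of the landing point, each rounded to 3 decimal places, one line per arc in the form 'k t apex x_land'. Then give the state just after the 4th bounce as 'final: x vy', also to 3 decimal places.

Arc 1: start y=8.250, vy=18.290 → t=4.136, apex=25.300, x_land=39.867, impact vy=-22.280
  bounce: vy ← 0.71·22.280 = 15.819
Arc 2: start y=0.000, vy=15.819 → t=3.225, apex=12.754, x_land=70.956, impact vy=-15.819
  bounce: vy ← 0.71·15.819 = 11.231
Arc 3: start y=0.000, vy=11.231 → t=2.290, apex=6.429, x_land=93.029, impact vy=-11.231
  bounce: vy ← 0.71·11.231 = 7.974
Arc 4: start y=0.000, vy=7.974 → t=1.626, apex=3.241, x_land=108.701, impact vy=-7.974
  bounce: vy ← 0.71·7.974 = 5.662

1 4.136 25.300 39.867
2 3.225 12.754 70.956
3 2.290 6.429 93.029
4 1.626 3.241 108.701
final: 108.701 5.662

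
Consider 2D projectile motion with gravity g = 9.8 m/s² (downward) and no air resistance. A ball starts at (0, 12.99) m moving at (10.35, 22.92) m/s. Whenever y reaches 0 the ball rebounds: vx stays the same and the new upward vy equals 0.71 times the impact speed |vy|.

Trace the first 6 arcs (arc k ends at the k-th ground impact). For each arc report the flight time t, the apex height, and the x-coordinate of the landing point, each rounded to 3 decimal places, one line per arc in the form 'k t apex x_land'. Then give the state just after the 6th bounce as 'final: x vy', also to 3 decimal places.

1 5.188 39.792 53.701
2 4.047 20.059 95.583
3 2.873 10.112 125.320
4 2.040 5.097 146.433
5 1.448 2.570 161.423
6 1.028 1.295 172.066
final: 172.066 3.577

Arc 1: start y=12.990, vy=22.920 → t=5.188, apex=39.792, x_land=53.701, impact vy=-27.927
  bounce: vy ← 0.71·27.927 = 19.828
Arc 2: start y=0.000, vy=19.828 → t=4.047, apex=20.059, x_land=95.583, impact vy=-19.828
  bounce: vy ← 0.71·19.828 = 14.078
Arc 3: start y=0.000, vy=14.078 → t=2.873, apex=10.112, x_land=125.320, impact vy=-14.078
  bounce: vy ← 0.71·14.078 = 9.995
Arc 4: start y=0.000, vy=9.995 → t=2.040, apex=5.097, x_land=146.433, impact vy=-9.995
  bounce: vy ← 0.71·9.995 = 7.097
Arc 5: start y=0.000, vy=7.097 → t=1.448, apex=2.570, x_land=161.423, impact vy=-7.097
  bounce: vy ← 0.71·7.097 = 5.039
Arc 6: start y=0.000, vy=5.039 → t=1.028, apex=1.295, x_land=172.066, impact vy=-5.039
  bounce: vy ← 0.71·5.039 = 3.577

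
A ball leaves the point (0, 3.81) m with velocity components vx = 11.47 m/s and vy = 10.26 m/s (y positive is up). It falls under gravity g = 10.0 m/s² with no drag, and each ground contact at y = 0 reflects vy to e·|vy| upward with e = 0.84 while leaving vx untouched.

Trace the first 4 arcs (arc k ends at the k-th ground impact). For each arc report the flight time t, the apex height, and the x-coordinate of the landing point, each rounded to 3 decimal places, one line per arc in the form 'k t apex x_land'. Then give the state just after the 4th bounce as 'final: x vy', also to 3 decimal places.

1 2.373 9.073 27.219
2 2.263 6.402 53.178
3 1.901 4.517 74.982
4 1.597 3.187 93.298
final: 93.298 6.707

Arc 1: start y=3.810, vy=10.260 → t=2.373, apex=9.073, x_land=27.219, impact vy=-13.471
  bounce: vy ← 0.84·13.471 = 11.316
Arc 2: start y=0.000, vy=11.316 → t=2.263, apex=6.402, x_land=53.178, impact vy=-11.316
  bounce: vy ← 0.84·11.316 = 9.505
Arc 3: start y=0.000, vy=9.505 → t=1.901, apex=4.517, x_land=74.982, impact vy=-9.505
  bounce: vy ← 0.84·9.505 = 7.984
Arc 4: start y=0.000, vy=7.984 → t=1.597, apex=3.187, x_land=93.298, impact vy=-7.984
  bounce: vy ← 0.84·7.984 = 6.707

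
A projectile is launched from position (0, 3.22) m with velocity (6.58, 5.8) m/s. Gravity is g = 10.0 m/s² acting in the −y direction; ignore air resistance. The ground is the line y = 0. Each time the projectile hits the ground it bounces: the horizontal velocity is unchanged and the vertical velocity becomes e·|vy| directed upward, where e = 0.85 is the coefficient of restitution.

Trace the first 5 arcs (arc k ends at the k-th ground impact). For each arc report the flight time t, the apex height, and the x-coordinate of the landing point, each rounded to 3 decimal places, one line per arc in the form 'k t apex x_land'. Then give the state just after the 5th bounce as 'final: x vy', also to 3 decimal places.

1 1.570 4.902 10.332
2 1.683 3.542 21.407
3 1.431 2.559 30.822
4 1.216 1.849 38.824
5 1.034 1.336 45.626
final: 45.626 4.393

Arc 1: start y=3.220, vy=5.800 → t=1.570, apex=4.902, x_land=10.332, impact vy=-9.902
  bounce: vy ← 0.85·9.902 = 8.416
Arc 2: start y=0.000, vy=8.416 → t=1.683, apex=3.542, x_land=21.407, impact vy=-8.416
  bounce: vy ← 0.85·8.416 = 7.154
Arc 3: start y=0.000, vy=7.154 → t=1.431, apex=2.559, x_land=30.822, impact vy=-7.154
  bounce: vy ← 0.85·7.154 = 6.081
Arc 4: start y=0.000, vy=6.081 → t=1.216, apex=1.849, x_land=38.824, impact vy=-6.081
  bounce: vy ← 0.85·6.081 = 5.169
Arc 5: start y=0.000, vy=5.169 → t=1.034, apex=1.336, x_land=45.626, impact vy=-5.169
  bounce: vy ← 0.85·5.169 = 4.393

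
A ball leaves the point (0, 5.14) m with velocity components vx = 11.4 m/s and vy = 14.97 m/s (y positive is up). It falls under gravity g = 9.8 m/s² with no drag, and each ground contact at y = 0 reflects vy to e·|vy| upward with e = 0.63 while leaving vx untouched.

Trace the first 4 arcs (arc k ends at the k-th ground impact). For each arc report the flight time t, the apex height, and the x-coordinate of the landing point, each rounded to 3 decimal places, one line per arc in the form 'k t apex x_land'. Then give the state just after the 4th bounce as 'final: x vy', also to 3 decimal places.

Arc 1: start y=5.140, vy=14.970 → t=3.367, apex=16.574, x_land=38.380, impact vy=-18.023
  bounce: vy ← 0.63·18.023 = 11.355
Arc 2: start y=0.000, vy=11.355 → t=2.317, apex=6.578, x_land=64.797, impact vy=-11.355
  bounce: vy ← 0.63·11.355 = 7.154
Arc 3: start y=0.000, vy=7.154 → t=1.460, apex=2.611, x_land=81.440, impact vy=-7.154
  bounce: vy ← 0.63·7.154 = 4.507
Arc 4: start y=0.000, vy=4.507 → t=0.920, apex=1.036, x_land=91.925, impact vy=-4.507
  bounce: vy ← 0.63·4.507 = 2.839

1 3.367 16.574 38.380
2 2.317 6.578 64.797
3 1.460 2.611 81.440
4 0.920 1.036 91.925
final: 91.925 2.839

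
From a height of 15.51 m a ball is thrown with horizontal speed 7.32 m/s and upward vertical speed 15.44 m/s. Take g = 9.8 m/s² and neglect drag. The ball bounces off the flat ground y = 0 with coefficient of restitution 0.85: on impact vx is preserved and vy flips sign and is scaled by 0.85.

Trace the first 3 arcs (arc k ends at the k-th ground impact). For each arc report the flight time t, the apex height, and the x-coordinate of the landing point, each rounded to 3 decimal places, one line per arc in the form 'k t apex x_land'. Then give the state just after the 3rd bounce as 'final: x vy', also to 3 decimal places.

Arc 1: start y=15.510, vy=15.440 → t=3.952, apex=27.673, x_land=28.928, impact vy=-23.289
  bounce: vy ← 0.85·23.289 = 19.796
Arc 2: start y=0.000, vy=19.796 → t=4.040, apex=19.994, x_land=58.501, impact vy=-19.796
  bounce: vy ← 0.85·19.796 = 16.826
Arc 3: start y=0.000, vy=16.826 → t=3.434, apex=14.445, x_land=83.638, impact vy=-16.826
  bounce: vy ← 0.85·16.826 = 14.303

1 3.952 27.673 28.928
2 4.040 19.994 58.501
3 3.434 14.445 83.638
final: 83.638 14.303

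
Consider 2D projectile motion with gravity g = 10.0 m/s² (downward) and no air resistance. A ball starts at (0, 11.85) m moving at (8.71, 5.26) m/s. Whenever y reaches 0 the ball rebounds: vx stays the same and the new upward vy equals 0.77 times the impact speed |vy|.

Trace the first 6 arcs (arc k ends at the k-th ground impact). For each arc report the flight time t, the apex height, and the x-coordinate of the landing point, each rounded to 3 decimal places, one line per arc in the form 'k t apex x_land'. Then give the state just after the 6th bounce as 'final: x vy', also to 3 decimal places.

Arc 1: start y=11.850, vy=5.260 → t=2.153, apex=13.233, x_land=18.751, impact vy=-16.269
  bounce: vy ← 0.77·16.269 = 12.527
Arc 2: start y=0.000, vy=12.527 → t=2.505, apex=7.846, x_land=40.573, impact vy=-12.527
  bounce: vy ← 0.77·12.527 = 9.646
Arc 3: start y=0.000, vy=9.646 → t=1.929, apex=4.652, x_land=57.376, impact vy=-9.646
  bounce: vy ← 0.77·9.646 = 7.427
Arc 4: start y=0.000, vy=7.427 → t=1.485, apex=2.758, x_land=70.314, impact vy=-7.427
  bounce: vy ← 0.77·7.427 = 5.719
Arc 5: start y=0.000, vy=5.719 → t=1.144, apex=1.635, x_land=80.276, impact vy=-5.719
  bounce: vy ← 0.77·5.719 = 4.404
Arc 6: start y=0.000, vy=4.404 → t=0.881, apex=0.970, x_land=87.947, impact vy=-4.404
  bounce: vy ← 0.77·4.404 = 3.391

1 2.153 13.233 18.751
2 2.505 7.846 40.573
3 1.929 4.652 57.376
4 1.485 2.758 70.314
5 1.144 1.635 80.276
6 0.881 0.970 87.947
final: 87.947 3.391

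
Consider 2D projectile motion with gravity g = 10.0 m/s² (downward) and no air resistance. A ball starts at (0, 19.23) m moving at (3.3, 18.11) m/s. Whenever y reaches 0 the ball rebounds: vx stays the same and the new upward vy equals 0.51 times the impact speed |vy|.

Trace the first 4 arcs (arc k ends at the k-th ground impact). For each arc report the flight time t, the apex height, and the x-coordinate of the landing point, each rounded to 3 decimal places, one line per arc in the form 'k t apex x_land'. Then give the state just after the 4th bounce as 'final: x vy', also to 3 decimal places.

Arc 1: start y=19.230, vy=18.110 → t=4.480, apex=35.629, x_land=14.785, impact vy=-26.694
  bounce: vy ← 0.51·26.694 = 13.614
Arc 2: start y=0.000, vy=13.614 → t=2.723, apex=9.267, x_land=23.771, impact vy=-13.614
  bounce: vy ← 0.51·13.614 = 6.943
Arc 3: start y=0.000, vy=6.943 → t=1.389, apex=2.410, x_land=28.353, impact vy=-6.943
  bounce: vy ← 0.51·6.943 = 3.541
Arc 4: start y=0.000, vy=3.541 → t=0.708, apex=0.627, x_land=30.690, impact vy=-3.541
  bounce: vy ← 0.51·3.541 = 1.806

1 4.480 35.629 14.785
2 2.723 9.267 23.771
3 1.389 2.410 28.353
4 0.708 0.627 30.690
final: 30.690 1.806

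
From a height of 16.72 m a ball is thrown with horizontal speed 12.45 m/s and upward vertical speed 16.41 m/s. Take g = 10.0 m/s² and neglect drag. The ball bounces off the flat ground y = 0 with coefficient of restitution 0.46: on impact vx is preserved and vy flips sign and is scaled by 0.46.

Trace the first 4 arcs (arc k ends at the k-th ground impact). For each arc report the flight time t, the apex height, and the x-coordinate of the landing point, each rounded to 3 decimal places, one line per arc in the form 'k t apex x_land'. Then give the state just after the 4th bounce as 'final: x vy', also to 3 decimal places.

Arc 1: start y=16.720, vy=16.410 → t=4.098, apex=30.184, x_land=51.020, impact vy=-24.570
  bounce: vy ← 0.46·24.570 = 11.302
Arc 2: start y=0.000, vy=11.302 → t=2.260, apex=6.387, x_land=79.163, impact vy=-11.302
  bounce: vy ← 0.46·11.302 = 5.199
Arc 3: start y=0.000, vy=5.199 → t=1.040, apex=1.351, x_land=92.108, impact vy=-5.199
  bounce: vy ← 0.46·5.199 = 2.392
Arc 4: start y=0.000, vy=2.392 → t=0.478, apex=0.286, x_land=98.063, impact vy=-2.392
  bounce: vy ← 0.46·2.392 = 1.100

1 4.098 30.184 51.020
2 2.260 6.387 79.163
3 1.040 1.351 92.108
4 0.478 0.286 98.063
final: 98.063 1.100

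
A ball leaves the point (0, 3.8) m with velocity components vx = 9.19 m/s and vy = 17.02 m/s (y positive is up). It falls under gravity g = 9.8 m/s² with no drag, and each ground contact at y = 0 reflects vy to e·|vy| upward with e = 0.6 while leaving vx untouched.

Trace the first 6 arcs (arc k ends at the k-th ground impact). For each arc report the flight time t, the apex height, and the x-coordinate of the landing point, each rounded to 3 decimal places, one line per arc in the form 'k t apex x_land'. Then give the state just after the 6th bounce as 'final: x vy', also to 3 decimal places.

1 3.684 18.580 33.856
2 2.337 6.689 55.330
3 1.402 2.408 68.214
4 0.841 0.867 75.945
5 0.505 0.312 80.584
6 0.303 0.112 83.367
final: 83.367 0.890

Arc 1: start y=3.800, vy=17.020 → t=3.684, apex=18.580, x_land=33.856, impact vy=-19.083
  bounce: vy ← 0.6·19.083 = 11.450
Arc 2: start y=0.000, vy=11.450 → t=2.337, apex=6.689, x_land=55.330, impact vy=-11.450
  bounce: vy ← 0.6·11.450 = 6.870
Arc 3: start y=0.000, vy=6.870 → t=1.402, apex=2.408, x_land=68.214, impact vy=-6.870
  bounce: vy ← 0.6·6.870 = 4.122
Arc 4: start y=0.000, vy=4.122 → t=0.841, apex=0.867, x_land=75.945, impact vy=-4.122
  bounce: vy ← 0.6·4.122 = 2.473
Arc 5: start y=0.000, vy=2.473 → t=0.505, apex=0.312, x_land=80.584, impact vy=-2.473
  bounce: vy ← 0.6·2.473 = 1.484
Arc 6: start y=0.000, vy=1.484 → t=0.303, apex=0.112, x_land=83.367, impact vy=-1.484
  bounce: vy ← 0.6·1.484 = 0.890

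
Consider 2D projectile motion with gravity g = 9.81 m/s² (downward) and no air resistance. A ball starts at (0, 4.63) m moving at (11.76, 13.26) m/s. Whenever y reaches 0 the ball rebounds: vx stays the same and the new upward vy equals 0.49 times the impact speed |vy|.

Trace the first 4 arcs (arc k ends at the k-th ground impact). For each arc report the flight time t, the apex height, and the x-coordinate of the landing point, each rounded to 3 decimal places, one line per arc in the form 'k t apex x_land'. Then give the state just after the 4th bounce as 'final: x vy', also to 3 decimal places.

Arc 1: start y=4.630, vy=13.260 → t=3.016, apex=13.592, x_land=35.472, impact vy=-16.330
  bounce: vy ← 0.49·16.330 = 8.002
Arc 2: start y=0.000, vy=8.002 → t=1.631, apex=3.263, x_land=54.656, impact vy=-8.002
  bounce: vy ← 0.49·8.002 = 3.921
Arc 3: start y=0.000, vy=3.921 → t=0.799, apex=0.784, x_land=64.057, impact vy=-3.921
  bounce: vy ← 0.49·3.921 = 1.921
Arc 4: start y=0.000, vy=1.921 → t=0.392, apex=0.188, x_land=68.663, impact vy=-1.921
  bounce: vy ← 0.49·1.921 = 0.941

1 3.016 13.592 35.472
2 1.631 3.263 54.656
3 0.799 0.784 64.057
4 0.392 0.188 68.663
final: 68.663 0.941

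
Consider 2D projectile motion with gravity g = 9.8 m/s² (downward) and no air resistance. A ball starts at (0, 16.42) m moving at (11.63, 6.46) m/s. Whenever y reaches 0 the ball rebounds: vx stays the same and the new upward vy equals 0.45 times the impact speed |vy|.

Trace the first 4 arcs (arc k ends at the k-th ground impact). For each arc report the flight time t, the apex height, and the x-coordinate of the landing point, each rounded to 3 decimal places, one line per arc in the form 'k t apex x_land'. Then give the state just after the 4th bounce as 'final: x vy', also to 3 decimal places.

Arc 1: start y=16.420, vy=6.460 → t=2.605, apex=18.549, x_land=30.294, impact vy=-19.067
  bounce: vy ← 0.45·19.067 = 8.580
Arc 2: start y=0.000, vy=8.580 → t=1.751, apex=3.756, x_land=50.659, impact vy=-8.580
  bounce: vy ← 0.45·8.580 = 3.861
Arc 3: start y=0.000, vy=3.861 → t=0.788, apex=0.761, x_land=59.824, impact vy=-3.861
  bounce: vy ← 0.45·3.861 = 1.738
Arc 4: start y=0.000, vy=1.738 → t=0.355, apex=0.154, x_land=63.947, impact vy=-1.738
  bounce: vy ← 0.45·1.738 = 0.782

1 2.605 18.549 30.294
2 1.751 3.756 50.659
3 0.788 0.761 59.824
4 0.355 0.154 63.947
final: 63.947 0.782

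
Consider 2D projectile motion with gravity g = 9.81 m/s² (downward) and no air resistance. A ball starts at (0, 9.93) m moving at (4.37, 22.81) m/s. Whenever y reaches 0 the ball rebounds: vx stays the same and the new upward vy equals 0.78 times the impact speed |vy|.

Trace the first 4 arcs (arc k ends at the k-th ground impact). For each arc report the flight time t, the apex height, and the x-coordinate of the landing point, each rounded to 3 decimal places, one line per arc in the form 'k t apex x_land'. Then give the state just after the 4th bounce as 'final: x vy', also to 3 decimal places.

1 5.051 36.449 22.074
2 4.253 22.175 40.657
3 3.317 13.491 55.152
4 2.587 8.208 66.458
final: 66.458 9.898

Arc 1: start y=9.930, vy=22.810 → t=5.051, apex=36.449, x_land=22.074, impact vy=-26.742
  bounce: vy ← 0.78·26.742 = 20.859
Arc 2: start y=0.000, vy=20.859 → t=4.253, apex=22.175, x_land=40.657, impact vy=-20.859
  bounce: vy ← 0.78·20.859 = 16.270
Arc 3: start y=0.000, vy=16.270 → t=3.317, apex=13.491, x_land=55.152, impact vy=-16.270
  bounce: vy ← 0.78·16.270 = 12.690
Arc 4: start y=0.000, vy=12.690 → t=2.587, apex=8.208, x_land=66.458, impact vy=-12.690
  bounce: vy ← 0.78·12.690 = 9.898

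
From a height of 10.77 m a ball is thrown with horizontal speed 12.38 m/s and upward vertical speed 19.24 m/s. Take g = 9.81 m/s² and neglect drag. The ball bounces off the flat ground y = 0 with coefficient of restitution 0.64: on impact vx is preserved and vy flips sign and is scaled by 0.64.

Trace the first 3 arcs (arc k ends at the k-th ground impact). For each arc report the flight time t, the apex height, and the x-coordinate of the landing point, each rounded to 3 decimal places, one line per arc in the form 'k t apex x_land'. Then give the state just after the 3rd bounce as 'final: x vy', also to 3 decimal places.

Arc 1: start y=10.770, vy=19.240 → t=4.419, apex=29.637, x_land=54.712, impact vy=-24.114
  bounce: vy ← 0.64·24.114 = 15.433
Arc 2: start y=0.000, vy=15.433 → t=3.146, apex=12.139, x_land=93.664, impact vy=-15.433
  bounce: vy ← 0.64·15.433 = 9.877
Arc 3: start y=0.000, vy=9.877 → t=2.014, apex=4.972, x_land=118.593, impact vy=-9.877
  bounce: vy ← 0.64·9.877 = 6.321

1 4.419 29.637 54.712
2 3.146 12.139 93.664
3 2.014 4.972 118.593
final: 118.593 6.321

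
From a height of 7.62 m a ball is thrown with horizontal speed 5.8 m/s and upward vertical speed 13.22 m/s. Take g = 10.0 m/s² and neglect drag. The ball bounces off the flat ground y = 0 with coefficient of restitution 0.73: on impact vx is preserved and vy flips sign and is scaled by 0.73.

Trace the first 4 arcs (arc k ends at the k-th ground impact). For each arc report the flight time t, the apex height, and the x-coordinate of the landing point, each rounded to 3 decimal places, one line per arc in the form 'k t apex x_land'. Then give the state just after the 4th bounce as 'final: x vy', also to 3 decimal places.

1 3.131 16.358 18.159
2 2.641 8.717 33.475
3 1.928 4.646 44.656
4 1.407 2.476 52.819
final: 52.819 5.137

Arc 1: start y=7.620, vy=13.220 → t=3.131, apex=16.358, x_land=18.159, impact vy=-18.088
  bounce: vy ← 0.73·18.088 = 13.204
Arc 2: start y=0.000, vy=13.204 → t=2.641, apex=8.717, x_land=33.475, impact vy=-13.204
  bounce: vy ← 0.73·13.204 = 9.639
Arc 3: start y=0.000, vy=9.639 → t=1.928, apex=4.646, x_land=44.656, impact vy=-9.639
  bounce: vy ← 0.73·9.639 = 7.036
Arc 4: start y=0.000, vy=7.036 → t=1.407, apex=2.476, x_land=52.819, impact vy=-7.036
  bounce: vy ← 0.73·7.036 = 5.137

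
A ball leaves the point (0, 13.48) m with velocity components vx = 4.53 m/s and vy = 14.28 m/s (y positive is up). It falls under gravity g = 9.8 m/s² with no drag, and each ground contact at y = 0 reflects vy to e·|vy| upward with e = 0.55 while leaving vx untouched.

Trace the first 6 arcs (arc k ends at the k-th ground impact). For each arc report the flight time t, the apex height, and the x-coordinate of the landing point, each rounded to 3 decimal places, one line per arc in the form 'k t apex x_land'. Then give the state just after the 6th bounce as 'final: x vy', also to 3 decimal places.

1 3.665 23.884 16.602
2 2.429 7.225 27.603
3 1.336 2.186 33.654
4 0.735 0.661 36.982
5 0.404 0.200 38.812
6 0.222 0.060 39.819
final: 39.819 0.599

Arc 1: start y=13.480, vy=14.280 → t=3.665, apex=23.884, x_land=16.602, impact vy=-21.636
  bounce: vy ← 0.55·21.636 = 11.900
Arc 2: start y=0.000, vy=11.900 → t=2.429, apex=7.225, x_land=27.603, impact vy=-11.900
  bounce: vy ← 0.55·11.900 = 6.545
Arc 3: start y=0.000, vy=6.545 → t=1.336, apex=2.186, x_land=33.654, impact vy=-6.545
  bounce: vy ← 0.55·6.545 = 3.600
Arc 4: start y=0.000, vy=3.600 → t=0.735, apex=0.661, x_land=36.982, impact vy=-3.600
  bounce: vy ← 0.55·3.600 = 1.980
Arc 5: start y=0.000, vy=1.980 → t=0.404, apex=0.200, x_land=38.812, impact vy=-1.980
  bounce: vy ← 0.55·1.980 = 1.089
Arc 6: start y=0.000, vy=1.089 → t=0.222, apex=0.060, x_land=39.819, impact vy=-1.089
  bounce: vy ← 0.55·1.089 = 0.599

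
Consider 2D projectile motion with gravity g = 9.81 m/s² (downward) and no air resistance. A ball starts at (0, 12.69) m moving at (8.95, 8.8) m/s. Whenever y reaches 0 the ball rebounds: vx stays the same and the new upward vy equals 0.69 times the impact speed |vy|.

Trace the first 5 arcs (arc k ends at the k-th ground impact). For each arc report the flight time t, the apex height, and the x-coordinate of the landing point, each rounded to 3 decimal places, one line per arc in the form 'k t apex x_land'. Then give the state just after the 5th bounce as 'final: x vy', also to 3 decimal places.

1 2.739 16.637 24.512
2 2.542 7.921 47.259
3 1.754 3.771 62.954
4 1.210 1.795 73.784
5 0.835 0.855 81.256
final: 81.256 2.826

Arc 1: start y=12.690, vy=8.800 → t=2.739, apex=16.637, x_land=24.512, impact vy=-18.067
  bounce: vy ← 0.69·18.067 = 12.466
Arc 2: start y=0.000, vy=12.466 → t=2.542, apex=7.921, x_land=47.259, impact vy=-12.466
  bounce: vy ← 0.69·12.466 = 8.602
Arc 3: start y=0.000, vy=8.602 → t=1.754, apex=3.771, x_land=62.954, impact vy=-8.602
  bounce: vy ← 0.69·8.602 = 5.935
Arc 4: start y=0.000, vy=5.935 → t=1.210, apex=1.795, x_land=73.784, impact vy=-5.935
  bounce: vy ← 0.69·5.935 = 4.095
Arc 5: start y=0.000, vy=4.095 → t=0.835, apex=0.855, x_land=81.256, impact vy=-4.095
  bounce: vy ← 0.69·4.095 = 2.826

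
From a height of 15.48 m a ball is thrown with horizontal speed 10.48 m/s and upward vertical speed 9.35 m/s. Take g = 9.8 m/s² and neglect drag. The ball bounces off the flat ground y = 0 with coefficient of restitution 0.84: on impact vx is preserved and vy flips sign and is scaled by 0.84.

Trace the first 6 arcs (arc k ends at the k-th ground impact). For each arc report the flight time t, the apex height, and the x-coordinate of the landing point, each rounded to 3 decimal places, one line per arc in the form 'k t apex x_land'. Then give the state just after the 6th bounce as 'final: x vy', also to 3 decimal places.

1 2.971 19.940 31.140
2 3.389 14.070 66.657
3 2.847 9.928 96.492
4 2.391 7.005 121.553
5 2.009 4.943 142.604
6 1.687 3.488 160.287
final: 160.287 6.945

Arc 1: start y=15.480, vy=9.350 → t=2.971, apex=19.940, x_land=31.140, impact vy=-19.769
  bounce: vy ← 0.84·19.769 = 16.606
Arc 2: start y=0.000, vy=16.606 → t=3.389, apex=14.070, x_land=66.657, impact vy=-16.606
  bounce: vy ← 0.84·16.606 = 13.949
Arc 3: start y=0.000, vy=13.949 → t=2.847, apex=9.928, x_land=96.492, impact vy=-13.949
  bounce: vy ← 0.84·13.949 = 11.717
Arc 4: start y=0.000, vy=11.717 → t=2.391, apex=7.005, x_land=121.553, impact vy=-11.717
  bounce: vy ← 0.84·11.717 = 9.843
Arc 5: start y=0.000, vy=9.843 → t=2.009, apex=4.943, x_land=142.604, impact vy=-9.843
  bounce: vy ← 0.84·9.843 = 8.268
Arc 6: start y=0.000, vy=8.268 → t=1.687, apex=3.488, x_land=160.287, impact vy=-8.268
  bounce: vy ← 0.84·8.268 = 6.945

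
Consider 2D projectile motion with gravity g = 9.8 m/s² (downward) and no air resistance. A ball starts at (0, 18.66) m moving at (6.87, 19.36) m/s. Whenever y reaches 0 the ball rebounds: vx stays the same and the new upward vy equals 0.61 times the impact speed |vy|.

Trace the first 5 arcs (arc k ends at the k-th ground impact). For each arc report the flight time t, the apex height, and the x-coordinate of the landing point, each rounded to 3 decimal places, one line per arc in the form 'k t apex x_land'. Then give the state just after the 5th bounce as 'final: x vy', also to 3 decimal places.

1 4.752 37.783 32.649
2 3.388 14.059 55.922
3 2.067 5.231 70.119
4 1.261 1.947 78.780
5 0.769 0.724 84.062
final: 84.062 2.298

Arc 1: start y=18.660, vy=19.360 → t=4.752, apex=37.783, x_land=32.649, impact vy=-27.213
  bounce: vy ← 0.61·27.213 = 16.600
Arc 2: start y=0.000, vy=16.600 → t=3.388, apex=14.059, x_land=55.922, impact vy=-16.600
  bounce: vy ← 0.61·16.600 = 10.126
Arc 3: start y=0.000, vy=10.126 → t=2.067, apex=5.231, x_land=70.119, impact vy=-10.126
  bounce: vy ← 0.61·10.126 = 6.177
Arc 4: start y=0.000, vy=6.177 → t=1.261, apex=1.947, x_land=78.780, impact vy=-6.177
  bounce: vy ← 0.61·6.177 = 3.768
Arc 5: start y=0.000, vy=3.768 → t=0.769, apex=0.724, x_land=84.062, impact vy=-3.768
  bounce: vy ← 0.61·3.768 = 2.298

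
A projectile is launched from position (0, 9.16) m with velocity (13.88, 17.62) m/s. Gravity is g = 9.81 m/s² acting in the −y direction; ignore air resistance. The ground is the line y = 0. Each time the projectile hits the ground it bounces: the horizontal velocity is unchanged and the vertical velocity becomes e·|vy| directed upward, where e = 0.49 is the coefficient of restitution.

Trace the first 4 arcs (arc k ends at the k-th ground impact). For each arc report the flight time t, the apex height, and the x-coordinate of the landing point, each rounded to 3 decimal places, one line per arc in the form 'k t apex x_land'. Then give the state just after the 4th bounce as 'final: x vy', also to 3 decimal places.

1 4.053 24.984 56.256
2 2.212 5.999 86.955
3 1.084 1.440 101.998
4 0.531 0.346 109.368
final: 109.368 1.276

Arc 1: start y=9.160, vy=17.620 → t=4.053, apex=24.984, x_land=56.256, impact vy=-22.140
  bounce: vy ← 0.49·22.140 = 10.849
Arc 2: start y=0.000, vy=10.849 → t=2.212, apex=5.999, x_land=86.955, impact vy=-10.849
  bounce: vy ← 0.49·10.849 = 5.316
Arc 3: start y=0.000, vy=5.316 → t=1.084, apex=1.440, x_land=101.998, impact vy=-5.316
  bounce: vy ← 0.49·5.316 = 2.605
Arc 4: start y=0.000, vy=2.605 → t=0.531, apex=0.346, x_land=109.368, impact vy=-2.605
  bounce: vy ← 0.49·2.605 = 1.276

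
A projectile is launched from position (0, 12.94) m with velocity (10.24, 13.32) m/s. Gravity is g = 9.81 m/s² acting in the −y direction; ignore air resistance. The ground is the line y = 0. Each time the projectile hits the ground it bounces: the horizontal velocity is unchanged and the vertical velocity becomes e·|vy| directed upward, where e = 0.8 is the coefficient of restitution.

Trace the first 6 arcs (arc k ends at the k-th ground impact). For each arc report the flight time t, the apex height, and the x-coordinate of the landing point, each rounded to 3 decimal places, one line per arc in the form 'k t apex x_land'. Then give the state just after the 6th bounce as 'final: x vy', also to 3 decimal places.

1 3.475 21.983 35.582
2 3.387 14.069 70.267
3 2.710 9.004 98.015
4 2.168 5.763 120.214
5 1.734 3.688 137.973
6 1.387 2.360 152.180
final: 152.180 5.444

Arc 1: start y=12.940, vy=13.320 → t=3.475, apex=21.983, x_land=35.582, impact vy=-20.768
  bounce: vy ← 0.8·20.768 = 16.614
Arc 2: start y=0.000, vy=16.614 → t=3.387, apex=14.069, x_land=70.267, impact vy=-16.614
  bounce: vy ← 0.8·16.614 = 13.291
Arc 3: start y=0.000, vy=13.291 → t=2.710, apex=9.004, x_land=98.015, impact vy=-13.291
  bounce: vy ← 0.8·13.291 = 10.633
Arc 4: start y=0.000, vy=10.633 → t=2.168, apex=5.763, x_land=120.214, impact vy=-10.633
  bounce: vy ← 0.8·10.633 = 8.507
Arc 5: start y=0.000, vy=8.507 → t=1.734, apex=3.688, x_land=137.973, impact vy=-8.507
  bounce: vy ← 0.8·8.507 = 6.805
Arc 6: start y=0.000, vy=6.805 → t=1.387, apex=2.360, x_land=152.180, impact vy=-6.805
  bounce: vy ← 0.8·6.805 = 5.444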